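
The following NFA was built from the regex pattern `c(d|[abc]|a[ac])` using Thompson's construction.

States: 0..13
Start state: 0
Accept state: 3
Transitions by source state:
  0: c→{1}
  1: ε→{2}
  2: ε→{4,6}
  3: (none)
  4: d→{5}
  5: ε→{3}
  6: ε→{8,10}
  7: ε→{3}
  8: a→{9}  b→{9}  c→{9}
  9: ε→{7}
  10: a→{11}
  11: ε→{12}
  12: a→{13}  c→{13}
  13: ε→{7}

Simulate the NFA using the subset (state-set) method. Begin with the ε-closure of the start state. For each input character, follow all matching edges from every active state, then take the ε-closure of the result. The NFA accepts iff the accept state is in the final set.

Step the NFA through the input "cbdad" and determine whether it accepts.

S₀ = ε-closure({0}) = {0}
'c' @ 1: {1,2,4,6,8,10}
'b' @ 2: {3,7,9}  [accepting]
'd' @ 3: {}  — state set empty
rest 'ad' ignored (set empty)
after full input: {}  (accept=3 not in)

Answer: REJECT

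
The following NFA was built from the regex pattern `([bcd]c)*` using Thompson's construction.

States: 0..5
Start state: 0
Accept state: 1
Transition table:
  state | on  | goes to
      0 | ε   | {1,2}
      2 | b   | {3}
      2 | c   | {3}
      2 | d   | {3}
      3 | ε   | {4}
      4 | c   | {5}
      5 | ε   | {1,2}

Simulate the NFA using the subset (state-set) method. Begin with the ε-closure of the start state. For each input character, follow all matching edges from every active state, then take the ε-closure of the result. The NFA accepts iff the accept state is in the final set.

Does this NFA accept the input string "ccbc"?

start: ε-closure({0}) = {0,1,2}
'c' @ 1: {3,4}
'c' @ 2: {1,2,5}  ✓accept
'b' @ 3: {3,4}
'c' @ 4: {1,2,5}  ✓accept
after full input: {1,2,5}  (accept=1 in)

Answer: ACCEPT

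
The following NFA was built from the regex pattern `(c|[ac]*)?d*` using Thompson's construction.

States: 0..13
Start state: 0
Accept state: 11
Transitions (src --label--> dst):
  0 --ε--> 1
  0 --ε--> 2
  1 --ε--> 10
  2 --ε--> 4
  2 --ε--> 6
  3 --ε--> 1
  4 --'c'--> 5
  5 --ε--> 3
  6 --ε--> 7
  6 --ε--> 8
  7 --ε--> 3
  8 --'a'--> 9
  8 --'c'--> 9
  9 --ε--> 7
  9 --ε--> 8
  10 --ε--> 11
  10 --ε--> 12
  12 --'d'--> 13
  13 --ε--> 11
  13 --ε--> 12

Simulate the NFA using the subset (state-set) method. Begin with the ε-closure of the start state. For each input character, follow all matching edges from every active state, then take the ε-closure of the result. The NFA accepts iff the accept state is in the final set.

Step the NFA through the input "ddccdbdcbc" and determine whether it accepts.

S₀ = ε-closure({0}) = {0,1,2,3,4,6,7,8,10,11,12}
'd' @ 1: {11,12,13}  [accepting]
'd' @ 2: {11,12,13}  [accepting]
'c' @ 3: {}  — state set empty
rest 'cdbdcbc' ignored (set empty)
after full input: {}  (accept=11 not in)

Answer: REJECT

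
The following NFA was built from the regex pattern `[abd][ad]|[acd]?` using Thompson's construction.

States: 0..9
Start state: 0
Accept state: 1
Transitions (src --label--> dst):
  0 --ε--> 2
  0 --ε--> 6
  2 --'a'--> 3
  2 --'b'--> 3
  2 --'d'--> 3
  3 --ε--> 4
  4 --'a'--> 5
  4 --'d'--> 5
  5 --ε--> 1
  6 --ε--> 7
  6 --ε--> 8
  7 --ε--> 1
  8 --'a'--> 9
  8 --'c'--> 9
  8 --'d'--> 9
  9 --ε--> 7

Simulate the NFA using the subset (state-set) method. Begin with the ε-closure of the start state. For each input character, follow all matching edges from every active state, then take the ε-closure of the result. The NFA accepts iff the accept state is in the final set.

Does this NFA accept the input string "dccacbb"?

S₀ = ε-closure({0}) = {0,1,2,6,7,8}
'd' @ 1: {1,3,4,7,9}  (accept∈set)
'c' @ 2: {}  — dead — no transitions
rest 'cacbb' ignored (set empty)
after full input: {}  (accept=1 not in)

Answer: REJECT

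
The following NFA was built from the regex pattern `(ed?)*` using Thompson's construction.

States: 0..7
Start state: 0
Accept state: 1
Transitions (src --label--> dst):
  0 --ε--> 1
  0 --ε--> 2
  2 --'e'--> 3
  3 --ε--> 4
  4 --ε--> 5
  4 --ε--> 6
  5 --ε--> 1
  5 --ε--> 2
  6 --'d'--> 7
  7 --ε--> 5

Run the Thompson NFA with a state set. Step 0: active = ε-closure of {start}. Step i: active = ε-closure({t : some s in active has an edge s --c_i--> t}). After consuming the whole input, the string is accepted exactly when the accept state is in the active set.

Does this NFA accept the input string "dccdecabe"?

start: ε-closure({0}) = {0,1,2}
'd' @ 1: {}  — dead — no transitions
rest 'ccdecabe' ignored (set empty)
after full input: {}  (accept=1 not in)

Answer: REJECT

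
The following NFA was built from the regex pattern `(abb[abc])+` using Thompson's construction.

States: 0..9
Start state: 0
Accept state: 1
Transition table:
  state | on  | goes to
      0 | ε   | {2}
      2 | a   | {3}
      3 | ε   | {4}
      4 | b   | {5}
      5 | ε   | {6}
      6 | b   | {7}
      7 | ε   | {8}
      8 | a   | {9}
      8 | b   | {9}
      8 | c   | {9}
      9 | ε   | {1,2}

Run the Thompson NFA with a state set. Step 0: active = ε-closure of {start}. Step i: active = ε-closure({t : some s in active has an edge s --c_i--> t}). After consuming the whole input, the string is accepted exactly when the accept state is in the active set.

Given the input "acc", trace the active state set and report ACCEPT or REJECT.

initial (ε-close {0}): {0,2}
'a' @ 1: {3,4}
'c' @ 2: {}  — state set empty
rest 'c' ignored (set empty)
final: {}; accept 1 not in set

Answer: REJECT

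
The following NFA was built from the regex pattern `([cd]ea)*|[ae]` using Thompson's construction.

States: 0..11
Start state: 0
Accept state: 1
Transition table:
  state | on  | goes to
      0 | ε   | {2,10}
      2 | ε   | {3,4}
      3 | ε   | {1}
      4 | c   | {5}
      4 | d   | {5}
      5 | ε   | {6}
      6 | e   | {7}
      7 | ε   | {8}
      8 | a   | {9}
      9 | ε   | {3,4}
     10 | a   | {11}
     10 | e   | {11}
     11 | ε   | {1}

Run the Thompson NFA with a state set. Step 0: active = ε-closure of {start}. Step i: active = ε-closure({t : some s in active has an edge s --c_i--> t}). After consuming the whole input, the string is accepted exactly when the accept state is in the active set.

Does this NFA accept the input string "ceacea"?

initial (ε-close {0}): {0,1,2,3,4,10}
'c' @ 1: {5,6}
'e' @ 2: {7,8}
'a' @ 3: {1,3,4,9}  (accept∈set)
'c' @ 4: {5,6}
'e' @ 5: {7,8}
'a' @ 6: {1,3,4,9}  (accept∈set)
final: {1,3,4,9}; accept 1 in set

Answer: ACCEPT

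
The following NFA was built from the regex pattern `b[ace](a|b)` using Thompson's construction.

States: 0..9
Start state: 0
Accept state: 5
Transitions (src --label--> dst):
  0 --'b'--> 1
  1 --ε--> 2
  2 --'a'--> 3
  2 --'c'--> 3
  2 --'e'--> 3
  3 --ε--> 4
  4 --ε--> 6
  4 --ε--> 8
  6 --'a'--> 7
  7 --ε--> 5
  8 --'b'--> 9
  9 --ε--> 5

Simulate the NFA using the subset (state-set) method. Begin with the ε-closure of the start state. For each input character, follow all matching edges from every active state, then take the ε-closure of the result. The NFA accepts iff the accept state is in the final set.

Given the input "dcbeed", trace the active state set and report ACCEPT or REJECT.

Answer: REJECT

Trace:
start: ε-closure({0}) = {0}
'd' @ 1: {}  — dead — no transitions
rest 'cbeed' ignored (set empty)
end set {} — state 5 not in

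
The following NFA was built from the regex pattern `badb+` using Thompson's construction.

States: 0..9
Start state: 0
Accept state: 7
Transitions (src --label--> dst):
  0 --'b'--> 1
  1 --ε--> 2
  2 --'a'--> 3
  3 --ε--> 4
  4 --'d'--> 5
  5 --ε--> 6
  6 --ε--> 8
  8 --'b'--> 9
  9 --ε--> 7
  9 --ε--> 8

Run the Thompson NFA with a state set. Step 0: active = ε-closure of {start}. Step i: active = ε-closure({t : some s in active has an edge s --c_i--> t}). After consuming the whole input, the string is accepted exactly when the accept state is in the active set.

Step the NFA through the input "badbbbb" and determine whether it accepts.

Answer: ACCEPT

Trace:
start: ε-closure({0}) = {0}
'b' @ 1: {1,2}
'a' @ 2: {3,4}
'd' @ 3: {5,6,8}
'b' @ 4: {7,8,9}  [accepting]
'b' @ 5: {7,8,9}  [accepting]
'b' @ 6: {7,8,9}  [accepting]
'b' @ 7: {7,8,9}  [accepting]
end set {7,8,9} — state 7 in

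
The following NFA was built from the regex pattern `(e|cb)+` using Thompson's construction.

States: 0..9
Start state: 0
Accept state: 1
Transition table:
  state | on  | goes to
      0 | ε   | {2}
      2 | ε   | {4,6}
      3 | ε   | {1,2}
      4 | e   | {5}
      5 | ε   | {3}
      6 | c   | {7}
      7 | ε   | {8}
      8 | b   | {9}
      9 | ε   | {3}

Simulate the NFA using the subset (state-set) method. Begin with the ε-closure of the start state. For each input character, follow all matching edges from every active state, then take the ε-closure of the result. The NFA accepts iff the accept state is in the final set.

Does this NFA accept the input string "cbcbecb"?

Answer: ACCEPT

Trace:
S₀ = ε-closure({0}) = {0,2,4,6}
'c' @ 1: {7,8}
'b' @ 2: {1,2,3,4,6,9}  ✓accept
'c' @ 3: {7,8}
'b' @ 4: {1,2,3,4,6,9}  ✓accept
'e' @ 5: {1,2,3,4,5,6}  ✓accept
'c' @ 6: {7,8}
'b' @ 7: {1,2,3,4,6,9}  ✓accept
after full input: {1,2,3,4,6,9}  (accept=1 in)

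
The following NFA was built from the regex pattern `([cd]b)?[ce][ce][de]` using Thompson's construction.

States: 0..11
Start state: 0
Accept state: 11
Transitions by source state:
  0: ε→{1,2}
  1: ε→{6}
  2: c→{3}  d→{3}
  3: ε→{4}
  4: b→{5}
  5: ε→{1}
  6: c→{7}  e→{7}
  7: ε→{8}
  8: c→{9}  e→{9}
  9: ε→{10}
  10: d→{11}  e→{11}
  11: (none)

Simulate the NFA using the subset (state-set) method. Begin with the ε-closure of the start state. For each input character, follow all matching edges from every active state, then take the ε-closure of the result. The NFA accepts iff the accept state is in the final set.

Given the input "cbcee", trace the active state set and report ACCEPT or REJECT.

initial (ε-close {0}): {0,1,2,6}
'c' @ 1: {3,4,7,8}
'b' @ 2: {1,5,6}
'c' @ 3: {7,8}
'e' @ 4: {9,10}
'e' @ 5: {11}  ✓accept
after full input: {11}  (accept=11 in)

Answer: ACCEPT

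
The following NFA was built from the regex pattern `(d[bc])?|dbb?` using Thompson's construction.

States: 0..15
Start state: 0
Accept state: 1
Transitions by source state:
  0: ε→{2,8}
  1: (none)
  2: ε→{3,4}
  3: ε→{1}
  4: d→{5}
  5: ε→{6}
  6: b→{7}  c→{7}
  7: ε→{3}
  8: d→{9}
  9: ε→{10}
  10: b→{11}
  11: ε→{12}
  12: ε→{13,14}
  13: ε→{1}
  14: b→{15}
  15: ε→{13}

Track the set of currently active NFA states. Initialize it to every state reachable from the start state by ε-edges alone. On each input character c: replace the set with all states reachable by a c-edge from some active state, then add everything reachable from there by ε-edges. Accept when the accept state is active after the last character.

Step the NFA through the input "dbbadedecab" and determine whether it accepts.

Answer: REJECT

Trace:
S₀ = ε-closure({0}) = {0,1,2,3,4,8}
'd' @ 1: {5,6,9,10}
'b' @ 2: {1,3,7,11,12,13,14}  ✓accept
'b' @ 3: {1,13,15}  ✓accept
'a' @ 4: {}  — no active states
rest 'dedecab' ignored (set empty)
end set {} — state 1 not in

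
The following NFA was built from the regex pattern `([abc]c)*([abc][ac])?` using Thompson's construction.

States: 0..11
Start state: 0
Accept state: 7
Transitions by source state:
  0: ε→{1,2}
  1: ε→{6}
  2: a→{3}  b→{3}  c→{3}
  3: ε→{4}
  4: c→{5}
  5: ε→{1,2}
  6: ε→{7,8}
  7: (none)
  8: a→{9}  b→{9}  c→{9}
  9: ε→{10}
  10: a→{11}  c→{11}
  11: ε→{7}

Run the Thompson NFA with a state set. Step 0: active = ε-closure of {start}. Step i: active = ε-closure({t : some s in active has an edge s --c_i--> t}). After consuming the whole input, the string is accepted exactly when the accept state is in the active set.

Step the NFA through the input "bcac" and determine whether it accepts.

S₀ = ε-closure({0}) = {0,1,2,6,7,8}
'b' @ 1: {3,4,9,10}
'c' @ 2: {1,2,5,6,7,8,11}  (accept∈set)
'a' @ 3: {3,4,9,10}
'c' @ 4: {1,2,5,6,7,8,11}  (accept∈set)
after full input: {1,2,5,6,7,8,11}  (accept=7 in)

Answer: ACCEPT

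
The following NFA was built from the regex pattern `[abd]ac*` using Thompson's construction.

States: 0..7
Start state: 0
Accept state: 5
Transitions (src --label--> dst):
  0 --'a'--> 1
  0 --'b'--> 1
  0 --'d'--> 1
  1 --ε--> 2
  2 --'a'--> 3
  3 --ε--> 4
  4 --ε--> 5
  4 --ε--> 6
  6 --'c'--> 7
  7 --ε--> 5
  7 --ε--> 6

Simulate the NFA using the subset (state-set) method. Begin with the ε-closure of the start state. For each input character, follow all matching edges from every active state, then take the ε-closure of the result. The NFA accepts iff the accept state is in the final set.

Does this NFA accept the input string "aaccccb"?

S₀ = ε-closure({0}) = {0}
'a' @ 1: {1,2}
'a' @ 2: {3,4,5,6}  [accepting]
'c' @ 3: {5,6,7}  [accepting]
'c' @ 4: {5,6,7}  [accepting]
'c' @ 5: {5,6,7}  [accepting]
'c' @ 6: {5,6,7}  [accepting]
'b' @ 7: {}  — dead — no transitions
final: {}; accept 5 not in set

Answer: REJECT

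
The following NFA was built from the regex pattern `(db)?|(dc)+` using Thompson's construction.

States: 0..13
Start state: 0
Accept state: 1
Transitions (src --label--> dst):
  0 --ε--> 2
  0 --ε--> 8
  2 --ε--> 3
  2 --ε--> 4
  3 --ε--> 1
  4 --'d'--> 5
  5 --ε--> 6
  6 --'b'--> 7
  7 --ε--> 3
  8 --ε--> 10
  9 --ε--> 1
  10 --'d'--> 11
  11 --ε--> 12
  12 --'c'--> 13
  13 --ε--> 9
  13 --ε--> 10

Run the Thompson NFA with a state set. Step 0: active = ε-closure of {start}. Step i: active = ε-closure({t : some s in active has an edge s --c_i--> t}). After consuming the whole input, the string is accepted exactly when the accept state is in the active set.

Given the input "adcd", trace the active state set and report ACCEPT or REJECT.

initial (ε-close {0}): {0,1,2,3,4,8,10}
'a' @ 1: {}  — state set empty
rest 'dcd' ignored (set empty)
end set {} — state 1 not in

Answer: REJECT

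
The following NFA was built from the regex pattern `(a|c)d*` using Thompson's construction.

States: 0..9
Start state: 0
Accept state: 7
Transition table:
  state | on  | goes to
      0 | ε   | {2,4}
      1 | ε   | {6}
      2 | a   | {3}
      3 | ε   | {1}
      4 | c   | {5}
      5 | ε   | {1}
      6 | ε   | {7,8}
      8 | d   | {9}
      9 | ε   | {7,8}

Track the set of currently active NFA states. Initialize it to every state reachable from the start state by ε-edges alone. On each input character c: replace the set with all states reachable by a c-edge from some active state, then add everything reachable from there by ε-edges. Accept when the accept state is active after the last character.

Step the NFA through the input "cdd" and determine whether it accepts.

Answer: ACCEPT

Steps:
start: ε-closure({0}) = {0,2,4}
'c' @ 1: {1,5,6,7,8}  [accepting]
'd' @ 2: {7,8,9}  [accepting]
'd' @ 3: {7,8,9}  [accepting]
final: {7,8,9}; accept 7 in set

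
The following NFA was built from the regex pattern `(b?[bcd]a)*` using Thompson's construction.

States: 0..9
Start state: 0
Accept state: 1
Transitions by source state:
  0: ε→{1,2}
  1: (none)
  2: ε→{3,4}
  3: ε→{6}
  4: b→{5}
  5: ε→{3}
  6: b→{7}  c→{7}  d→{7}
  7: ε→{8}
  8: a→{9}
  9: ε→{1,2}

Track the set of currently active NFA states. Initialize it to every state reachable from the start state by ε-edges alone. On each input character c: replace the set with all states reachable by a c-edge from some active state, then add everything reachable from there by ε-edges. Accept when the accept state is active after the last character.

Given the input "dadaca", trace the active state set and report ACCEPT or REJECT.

start: ε-closure({0}) = {0,1,2,3,4,6}
'd' @ 1: {7,8}
'a' @ 2: {1,2,3,4,6,9}  (accept∈set)
'd' @ 3: {7,8}
'a' @ 4: {1,2,3,4,6,9}  (accept∈set)
'c' @ 5: {7,8}
'a' @ 6: {1,2,3,4,6,9}  (accept∈set)
end set {1,2,3,4,6,9} — state 1 in

Answer: ACCEPT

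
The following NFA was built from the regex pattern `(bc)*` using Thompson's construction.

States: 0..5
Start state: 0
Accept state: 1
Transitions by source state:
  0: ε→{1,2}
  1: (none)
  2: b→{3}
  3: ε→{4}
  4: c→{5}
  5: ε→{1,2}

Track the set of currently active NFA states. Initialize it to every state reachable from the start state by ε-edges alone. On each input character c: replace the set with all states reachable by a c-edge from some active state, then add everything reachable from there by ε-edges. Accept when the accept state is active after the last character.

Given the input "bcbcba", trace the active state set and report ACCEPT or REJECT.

initial (ε-close {0}): {0,1,2}
'b' @ 1: {3,4}
'c' @ 2: {1,2,5}  ✓accept
'b' @ 3: {3,4}
'c' @ 4: {1,2,5}  ✓accept
'b' @ 5: {3,4}
'a' @ 6: {}  — state set empty
after full input: {}  (accept=1 not in)

Answer: REJECT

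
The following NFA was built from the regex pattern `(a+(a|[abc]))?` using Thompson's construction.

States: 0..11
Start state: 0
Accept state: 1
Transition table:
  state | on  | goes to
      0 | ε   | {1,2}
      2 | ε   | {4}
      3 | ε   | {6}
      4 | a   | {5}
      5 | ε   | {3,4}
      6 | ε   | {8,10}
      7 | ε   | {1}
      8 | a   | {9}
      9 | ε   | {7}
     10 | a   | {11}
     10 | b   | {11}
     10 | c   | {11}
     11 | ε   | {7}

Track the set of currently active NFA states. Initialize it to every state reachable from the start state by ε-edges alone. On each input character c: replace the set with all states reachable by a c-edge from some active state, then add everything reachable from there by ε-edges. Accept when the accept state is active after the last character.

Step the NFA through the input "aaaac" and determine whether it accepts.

S₀ = ε-closure({0}) = {0,1,2,4}
'a' @ 1: {3,4,5,6,8,10}
'a' @ 2: {1,3,4,5,6,7,8,9,10,11}  ✓accept
'a' @ 3: {1,3,4,5,6,7,8,9,10,11}  ✓accept
'a' @ 4: {1,3,4,5,6,7,8,9,10,11}  ✓accept
'c' @ 5: {1,7,11}  ✓accept
final: {1,7,11}; accept 1 in set

Answer: ACCEPT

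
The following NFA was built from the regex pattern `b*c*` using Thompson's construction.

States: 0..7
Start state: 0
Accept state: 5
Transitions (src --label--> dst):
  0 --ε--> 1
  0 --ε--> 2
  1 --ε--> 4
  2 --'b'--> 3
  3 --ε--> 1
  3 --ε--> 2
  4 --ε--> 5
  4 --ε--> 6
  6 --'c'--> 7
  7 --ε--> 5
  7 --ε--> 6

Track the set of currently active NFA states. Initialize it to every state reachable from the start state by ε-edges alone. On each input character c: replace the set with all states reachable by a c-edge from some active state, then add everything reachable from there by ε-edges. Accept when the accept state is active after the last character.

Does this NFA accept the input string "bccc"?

Answer: ACCEPT

Trace:
initial (ε-close {0}): {0,1,2,4,5,6}
'b' @ 1: {1,2,3,4,5,6}  ✓accept
'c' @ 2: {5,6,7}  ✓accept
'c' @ 3: {5,6,7}  ✓accept
'c' @ 4: {5,6,7}  ✓accept
end set {5,6,7} — state 5 in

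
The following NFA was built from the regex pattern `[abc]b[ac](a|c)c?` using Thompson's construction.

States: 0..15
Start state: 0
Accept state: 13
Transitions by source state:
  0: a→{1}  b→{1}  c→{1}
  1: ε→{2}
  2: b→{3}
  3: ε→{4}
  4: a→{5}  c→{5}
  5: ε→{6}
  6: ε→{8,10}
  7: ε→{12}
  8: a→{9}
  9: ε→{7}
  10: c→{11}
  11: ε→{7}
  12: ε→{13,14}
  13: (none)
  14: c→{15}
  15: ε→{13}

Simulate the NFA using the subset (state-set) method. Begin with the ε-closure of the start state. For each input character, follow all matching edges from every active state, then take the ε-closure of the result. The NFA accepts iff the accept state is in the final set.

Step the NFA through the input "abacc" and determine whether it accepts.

start: ε-closure({0}) = {0}
'a' @ 1: {1,2}
'b' @ 2: {3,4}
'a' @ 3: {5,6,8,10}
'c' @ 4: {7,11,12,13,14}  [accepting]
'c' @ 5: {13,15}  [accepting]
final: {13,15}; accept 13 in set

Answer: ACCEPT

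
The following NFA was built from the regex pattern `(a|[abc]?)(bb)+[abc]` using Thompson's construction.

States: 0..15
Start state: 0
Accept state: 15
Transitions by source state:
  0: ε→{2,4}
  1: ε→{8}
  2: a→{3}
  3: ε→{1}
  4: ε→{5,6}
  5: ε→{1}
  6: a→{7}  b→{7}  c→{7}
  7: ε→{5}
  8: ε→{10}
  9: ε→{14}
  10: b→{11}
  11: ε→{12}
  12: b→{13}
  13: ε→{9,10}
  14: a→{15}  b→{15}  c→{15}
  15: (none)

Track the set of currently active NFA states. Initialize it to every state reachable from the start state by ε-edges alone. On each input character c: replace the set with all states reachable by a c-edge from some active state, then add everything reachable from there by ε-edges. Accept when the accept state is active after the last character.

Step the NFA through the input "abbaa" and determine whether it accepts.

Answer: REJECT

Steps:
initial (ε-close {0}): {0,1,2,4,5,6,8,10}
'a' @ 1: {1,3,5,7,8,10}
'b' @ 2: {11,12}
'b' @ 3: {9,10,13,14}
'a' @ 4: {15}  ✓accept
'a' @ 5: {}  — state set empty
after full input: {}  (accept=15 not in)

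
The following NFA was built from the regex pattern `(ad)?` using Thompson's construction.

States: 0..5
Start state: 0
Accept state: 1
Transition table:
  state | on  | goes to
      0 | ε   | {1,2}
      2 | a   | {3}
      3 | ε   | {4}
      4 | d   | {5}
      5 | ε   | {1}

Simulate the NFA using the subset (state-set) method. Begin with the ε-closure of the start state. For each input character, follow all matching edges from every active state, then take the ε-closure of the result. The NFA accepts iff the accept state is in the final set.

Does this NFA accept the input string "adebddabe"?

Answer: REJECT

Steps:
initial (ε-close {0}): {0,1,2}
'a' @ 1: {3,4}
'd' @ 2: {1,5}  ✓accept
'e' @ 3: {}  — state set empty
rest 'bddabe' ignored (set empty)
end set {} — state 1 not in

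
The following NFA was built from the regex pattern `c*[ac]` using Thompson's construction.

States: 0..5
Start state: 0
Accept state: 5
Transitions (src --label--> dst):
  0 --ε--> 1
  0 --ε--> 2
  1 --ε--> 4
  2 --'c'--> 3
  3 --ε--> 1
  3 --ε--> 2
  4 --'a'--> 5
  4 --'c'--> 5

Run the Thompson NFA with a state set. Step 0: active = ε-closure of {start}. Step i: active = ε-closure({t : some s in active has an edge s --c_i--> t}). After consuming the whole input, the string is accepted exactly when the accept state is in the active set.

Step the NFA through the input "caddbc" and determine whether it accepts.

Answer: REJECT

Derivation:
initial (ε-close {0}): {0,1,2,4}
'c' @ 1: {1,2,3,4,5}  ✓accept
'a' @ 2: {5}  ✓accept
'd' @ 3: {}  — no active states
rest 'dbc' ignored (set empty)
end set {} — state 5 not in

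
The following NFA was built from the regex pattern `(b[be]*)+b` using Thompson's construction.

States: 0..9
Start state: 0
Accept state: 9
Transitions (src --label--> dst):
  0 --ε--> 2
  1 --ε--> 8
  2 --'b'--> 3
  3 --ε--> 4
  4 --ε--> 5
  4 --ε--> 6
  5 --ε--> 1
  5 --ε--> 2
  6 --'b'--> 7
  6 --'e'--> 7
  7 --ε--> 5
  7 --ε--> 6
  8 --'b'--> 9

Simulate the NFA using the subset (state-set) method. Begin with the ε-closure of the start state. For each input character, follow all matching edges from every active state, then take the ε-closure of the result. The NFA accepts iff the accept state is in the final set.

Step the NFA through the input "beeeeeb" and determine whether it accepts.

S₀ = ε-closure({0}) = {0,2}
'b' @ 1: {1,2,3,4,5,6,8}
'e' @ 2: {1,2,5,6,7,8}
'e' @ 3: {1,2,5,6,7,8}
'e' @ 4: {1,2,5,6,7,8}
'e' @ 5: {1,2,5,6,7,8}
'e' @ 6: {1,2,5,6,7,8}
'b' @ 7: {1,2,3,4,5,6,7,8,9}  [accepting]
final: {1,2,3,4,5,6,7,8,9}; accept 9 in set

Answer: ACCEPT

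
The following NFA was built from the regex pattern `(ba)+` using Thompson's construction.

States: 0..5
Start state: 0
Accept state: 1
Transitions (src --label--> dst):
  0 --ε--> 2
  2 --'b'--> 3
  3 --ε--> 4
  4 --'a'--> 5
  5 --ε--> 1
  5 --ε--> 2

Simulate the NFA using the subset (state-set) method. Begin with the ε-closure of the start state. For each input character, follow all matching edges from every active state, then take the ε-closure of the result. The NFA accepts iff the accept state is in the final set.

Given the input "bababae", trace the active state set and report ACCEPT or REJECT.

S₀ = ε-closure({0}) = {0,2}
'b' @ 1: {3,4}
'a' @ 2: {1,2,5}  ✓accept
'b' @ 3: {3,4}
'a' @ 4: {1,2,5}  ✓accept
'b' @ 5: {3,4}
'a' @ 6: {1,2,5}  ✓accept
'e' @ 7: {}  — state set empty
after full input: {}  (accept=1 not in)

Answer: REJECT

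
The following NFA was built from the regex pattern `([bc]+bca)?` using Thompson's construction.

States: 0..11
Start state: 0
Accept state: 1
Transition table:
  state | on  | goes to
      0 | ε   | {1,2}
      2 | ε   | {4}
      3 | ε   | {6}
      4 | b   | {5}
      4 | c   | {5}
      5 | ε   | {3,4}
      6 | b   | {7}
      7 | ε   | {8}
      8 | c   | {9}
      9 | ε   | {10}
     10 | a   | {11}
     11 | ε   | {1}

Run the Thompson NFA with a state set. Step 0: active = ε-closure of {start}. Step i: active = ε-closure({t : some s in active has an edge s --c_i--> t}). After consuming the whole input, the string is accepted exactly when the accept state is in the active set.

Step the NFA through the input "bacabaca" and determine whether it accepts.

Answer: REJECT

Derivation:
start: ε-closure({0}) = {0,1,2,4}
'b' @ 1: {3,4,5,6}
'a' @ 2: {}  — no active states
rest 'cabaca' ignored (set empty)
final: {}; accept 1 not in set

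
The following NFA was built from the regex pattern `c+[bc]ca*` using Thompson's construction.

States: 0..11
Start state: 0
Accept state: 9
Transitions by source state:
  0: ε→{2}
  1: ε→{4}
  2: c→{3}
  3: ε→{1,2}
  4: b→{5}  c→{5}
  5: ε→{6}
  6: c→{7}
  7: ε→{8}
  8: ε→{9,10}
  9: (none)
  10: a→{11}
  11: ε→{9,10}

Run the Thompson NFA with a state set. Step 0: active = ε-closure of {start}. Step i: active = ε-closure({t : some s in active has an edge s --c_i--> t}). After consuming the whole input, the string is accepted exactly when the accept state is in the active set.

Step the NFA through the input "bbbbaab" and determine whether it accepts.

Answer: REJECT

Derivation:
initial (ε-close {0}): {0,2}
'b' @ 1: {}  — state set empty
rest 'bbbaab' ignored (set empty)
final: {}; accept 9 not in set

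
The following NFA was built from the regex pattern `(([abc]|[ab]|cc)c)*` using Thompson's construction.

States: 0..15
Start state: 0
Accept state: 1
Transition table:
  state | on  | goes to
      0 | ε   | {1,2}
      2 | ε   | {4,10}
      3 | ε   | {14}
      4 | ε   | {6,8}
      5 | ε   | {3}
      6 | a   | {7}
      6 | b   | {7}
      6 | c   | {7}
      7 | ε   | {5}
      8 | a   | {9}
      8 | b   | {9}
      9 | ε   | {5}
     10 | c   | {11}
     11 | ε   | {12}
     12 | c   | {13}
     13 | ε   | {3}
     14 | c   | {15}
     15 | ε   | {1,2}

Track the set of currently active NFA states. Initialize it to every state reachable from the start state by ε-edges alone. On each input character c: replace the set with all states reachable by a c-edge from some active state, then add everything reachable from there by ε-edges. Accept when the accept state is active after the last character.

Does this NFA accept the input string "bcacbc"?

Answer: ACCEPT

Trace:
start: ε-closure({0}) = {0,1,2,4,6,8,10}
'b' @ 1: {3,5,7,9,14}
'c' @ 2: {1,2,4,6,8,10,15}  [accepting]
'a' @ 3: {3,5,7,9,14}
'c' @ 4: {1,2,4,6,8,10,15}  [accepting]
'b' @ 5: {3,5,7,9,14}
'c' @ 6: {1,2,4,6,8,10,15}  [accepting]
final: {1,2,4,6,8,10,15}; accept 1 in set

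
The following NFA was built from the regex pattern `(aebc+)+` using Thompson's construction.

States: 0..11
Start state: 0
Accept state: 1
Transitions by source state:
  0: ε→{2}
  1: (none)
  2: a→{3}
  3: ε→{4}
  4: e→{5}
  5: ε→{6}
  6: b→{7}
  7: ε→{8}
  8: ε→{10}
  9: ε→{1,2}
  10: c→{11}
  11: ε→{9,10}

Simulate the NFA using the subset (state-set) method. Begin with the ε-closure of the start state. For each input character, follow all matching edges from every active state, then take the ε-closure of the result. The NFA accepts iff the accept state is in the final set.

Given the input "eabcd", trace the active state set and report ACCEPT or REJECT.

initial (ε-close {0}): {0,2}
'e' @ 1: {}  — no active states
rest 'abcd' ignored (set empty)
final: {}; accept 1 not in set

Answer: REJECT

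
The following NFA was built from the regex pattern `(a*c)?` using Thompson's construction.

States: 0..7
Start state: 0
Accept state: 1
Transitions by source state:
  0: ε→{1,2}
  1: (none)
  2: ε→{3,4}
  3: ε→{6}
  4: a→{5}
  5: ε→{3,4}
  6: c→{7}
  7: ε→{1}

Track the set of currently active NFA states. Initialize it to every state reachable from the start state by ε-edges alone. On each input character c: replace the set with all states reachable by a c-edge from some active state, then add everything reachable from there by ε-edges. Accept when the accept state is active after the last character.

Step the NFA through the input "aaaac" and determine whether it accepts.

start: ε-closure({0}) = {0,1,2,3,4,6}
'a' @ 1: {3,4,5,6}
'a' @ 2: {3,4,5,6}
'a' @ 3: {3,4,5,6}
'a' @ 4: {3,4,5,6}
'c' @ 5: {1,7}  [accepting]
after full input: {1,7}  (accept=1 in)

Answer: ACCEPT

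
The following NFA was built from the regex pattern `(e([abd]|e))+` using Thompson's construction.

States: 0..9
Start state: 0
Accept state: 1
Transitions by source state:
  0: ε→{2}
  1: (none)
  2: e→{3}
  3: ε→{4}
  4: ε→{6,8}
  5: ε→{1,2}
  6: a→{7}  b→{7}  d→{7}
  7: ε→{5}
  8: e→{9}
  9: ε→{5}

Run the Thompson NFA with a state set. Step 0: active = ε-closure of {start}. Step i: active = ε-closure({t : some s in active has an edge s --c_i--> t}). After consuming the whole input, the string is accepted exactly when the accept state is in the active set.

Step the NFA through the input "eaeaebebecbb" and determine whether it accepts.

initial (ε-close {0}): {0,2}
'e' @ 1: {3,4,6,8}
'a' @ 2: {1,2,5,7}  (accept∈set)
'e' @ 3: {3,4,6,8}
'a' @ 4: {1,2,5,7}  (accept∈set)
'e' @ 5: {3,4,6,8}
'b' @ 6: {1,2,5,7}  (accept∈set)
'e' @ 7: {3,4,6,8}
'b' @ 8: {1,2,5,7}  (accept∈set)
'e' @ 9: {3,4,6,8}
'c' @ 10: {}  — no active states
rest 'bb' ignored (set empty)
final: {}; accept 1 not in set

Answer: REJECT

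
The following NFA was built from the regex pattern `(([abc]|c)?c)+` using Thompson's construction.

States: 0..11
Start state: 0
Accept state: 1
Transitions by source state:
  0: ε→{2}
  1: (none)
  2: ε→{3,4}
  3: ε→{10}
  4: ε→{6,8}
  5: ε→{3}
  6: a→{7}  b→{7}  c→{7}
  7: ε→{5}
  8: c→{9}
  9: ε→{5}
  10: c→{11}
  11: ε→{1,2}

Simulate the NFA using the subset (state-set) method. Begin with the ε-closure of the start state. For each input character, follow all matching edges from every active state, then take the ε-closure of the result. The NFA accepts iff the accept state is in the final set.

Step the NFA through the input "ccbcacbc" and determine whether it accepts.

Answer: ACCEPT

Steps:
S₀ = ε-closure({0}) = {0,2,3,4,6,8,10}
'c' @ 1: {1,2,3,4,5,6,7,8,9,10,11}  (accept∈set)
'c' @ 2: {1,2,3,4,5,6,7,8,9,10,11}  (accept∈set)
'b' @ 3: {3,5,7,10}
'c' @ 4: {1,2,3,4,6,8,10,11}  (accept∈set)
'a' @ 5: {3,5,7,10}
'c' @ 6: {1,2,3,4,6,8,10,11}  (accept∈set)
'b' @ 7: {3,5,7,10}
'c' @ 8: {1,2,3,4,6,8,10,11}  (accept∈set)
end set {1,2,3,4,6,8,10,11} — state 1 in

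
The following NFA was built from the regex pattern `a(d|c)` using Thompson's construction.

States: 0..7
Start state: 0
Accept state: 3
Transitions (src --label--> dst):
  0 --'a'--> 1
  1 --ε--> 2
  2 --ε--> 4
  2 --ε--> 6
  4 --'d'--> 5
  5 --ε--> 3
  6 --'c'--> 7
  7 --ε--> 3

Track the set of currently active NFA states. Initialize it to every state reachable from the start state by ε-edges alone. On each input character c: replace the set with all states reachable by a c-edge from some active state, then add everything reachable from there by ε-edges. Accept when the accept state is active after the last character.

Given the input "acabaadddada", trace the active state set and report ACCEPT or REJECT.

start: ε-closure({0}) = {0}
'a' @ 1: {1,2,4,6}
'c' @ 2: {3,7}  ✓accept
'a' @ 3: {}  — dead — no transitions
rest 'baadddada' ignored (set empty)
after full input: {}  (accept=3 not in)

Answer: REJECT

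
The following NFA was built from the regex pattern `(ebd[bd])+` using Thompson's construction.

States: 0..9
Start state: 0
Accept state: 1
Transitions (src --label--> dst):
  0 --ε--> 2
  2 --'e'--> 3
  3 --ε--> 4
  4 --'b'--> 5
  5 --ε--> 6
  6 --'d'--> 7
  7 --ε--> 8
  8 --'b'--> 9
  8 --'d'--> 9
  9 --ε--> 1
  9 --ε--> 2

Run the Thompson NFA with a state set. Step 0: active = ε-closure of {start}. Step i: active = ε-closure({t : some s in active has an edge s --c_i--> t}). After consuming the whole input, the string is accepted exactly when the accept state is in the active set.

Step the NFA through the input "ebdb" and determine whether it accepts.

Answer: ACCEPT

Trace:
initial (ε-close {0}): {0,2}
'e' @ 1: {3,4}
'b' @ 2: {5,6}
'd' @ 3: {7,8}
'b' @ 4: {1,2,9}  (accept∈set)
end set {1,2,9} — state 1 in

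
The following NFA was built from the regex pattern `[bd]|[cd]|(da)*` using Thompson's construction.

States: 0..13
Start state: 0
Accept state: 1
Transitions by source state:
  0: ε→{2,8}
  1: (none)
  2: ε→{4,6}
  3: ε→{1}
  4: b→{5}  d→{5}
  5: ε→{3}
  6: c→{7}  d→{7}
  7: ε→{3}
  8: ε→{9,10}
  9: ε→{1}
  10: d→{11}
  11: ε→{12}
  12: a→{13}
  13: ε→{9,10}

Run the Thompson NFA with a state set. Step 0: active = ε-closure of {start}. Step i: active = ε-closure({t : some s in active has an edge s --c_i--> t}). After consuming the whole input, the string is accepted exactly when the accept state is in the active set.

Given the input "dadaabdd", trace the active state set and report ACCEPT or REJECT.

start: ε-closure({0}) = {0,1,2,4,6,8,9,10}
'd' @ 1: {1,3,5,7,11,12}  (accept∈set)
'a' @ 2: {1,9,10,13}  (accept∈set)
'd' @ 3: {11,12}
'a' @ 4: {1,9,10,13}  (accept∈set)
'a' @ 5: {}  — dead — no transitions
rest 'bdd' ignored (set empty)
after full input: {}  (accept=1 not in)

Answer: REJECT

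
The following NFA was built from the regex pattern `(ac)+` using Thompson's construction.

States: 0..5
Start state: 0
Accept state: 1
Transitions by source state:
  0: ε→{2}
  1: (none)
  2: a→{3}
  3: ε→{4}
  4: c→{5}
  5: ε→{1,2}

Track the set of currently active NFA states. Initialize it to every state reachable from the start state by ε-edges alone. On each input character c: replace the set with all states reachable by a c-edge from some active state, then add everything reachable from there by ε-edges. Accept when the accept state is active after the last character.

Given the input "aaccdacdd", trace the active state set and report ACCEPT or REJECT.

Answer: REJECT

Derivation:
initial (ε-close {0}): {0,2}
'a' @ 1: {3,4}
'a' @ 2: {}  — dead — no transitions
rest 'ccdacdd' ignored (set empty)
final: {}; accept 1 not in set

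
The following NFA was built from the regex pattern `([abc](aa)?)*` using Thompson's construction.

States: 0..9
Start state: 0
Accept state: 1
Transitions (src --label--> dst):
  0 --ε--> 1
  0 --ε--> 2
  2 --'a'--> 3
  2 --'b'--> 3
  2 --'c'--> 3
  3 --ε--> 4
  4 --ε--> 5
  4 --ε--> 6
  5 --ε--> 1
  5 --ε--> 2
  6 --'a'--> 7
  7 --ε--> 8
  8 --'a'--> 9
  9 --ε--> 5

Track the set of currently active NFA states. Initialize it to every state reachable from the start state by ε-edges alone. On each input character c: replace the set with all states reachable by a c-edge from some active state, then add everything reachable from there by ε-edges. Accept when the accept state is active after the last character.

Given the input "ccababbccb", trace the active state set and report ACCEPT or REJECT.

Answer: ACCEPT

Steps:
S₀ = ε-closure({0}) = {0,1,2}
'c' @ 1: {1,2,3,4,5,6}  [accepting]
'c' @ 2: {1,2,3,4,5,6}  [accepting]
'a' @ 3: {1,2,3,4,5,6,7,8}  [accepting]
'b' @ 4: {1,2,3,4,5,6}  [accepting]
'a' @ 5: {1,2,3,4,5,6,7,8}  [accepting]
'b' @ 6: {1,2,3,4,5,6}  [accepting]
'b' @ 7: {1,2,3,4,5,6}  [accepting]
'c' @ 8: {1,2,3,4,5,6}  [accepting]
'c' @ 9: {1,2,3,4,5,6}  [accepting]
'b' @ 10: {1,2,3,4,5,6}  [accepting]
after full input: {1,2,3,4,5,6}  (accept=1 in)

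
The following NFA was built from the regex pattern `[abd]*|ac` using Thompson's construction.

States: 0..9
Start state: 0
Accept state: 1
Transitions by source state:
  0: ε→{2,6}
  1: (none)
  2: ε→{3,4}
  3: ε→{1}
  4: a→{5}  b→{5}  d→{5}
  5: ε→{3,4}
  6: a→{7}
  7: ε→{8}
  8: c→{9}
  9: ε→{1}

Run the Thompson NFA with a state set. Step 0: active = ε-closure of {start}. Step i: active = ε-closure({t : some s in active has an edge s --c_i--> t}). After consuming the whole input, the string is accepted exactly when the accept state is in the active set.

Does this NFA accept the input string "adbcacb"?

start: ε-closure({0}) = {0,1,2,3,4,6}
'a' @ 1: {1,3,4,5,7,8}  [accepting]
'd' @ 2: {1,3,4,5}  [accepting]
'b' @ 3: {1,3,4,5}  [accepting]
'c' @ 4: {}  — no active states
rest 'acb' ignored (set empty)
end set {} — state 1 not in

Answer: REJECT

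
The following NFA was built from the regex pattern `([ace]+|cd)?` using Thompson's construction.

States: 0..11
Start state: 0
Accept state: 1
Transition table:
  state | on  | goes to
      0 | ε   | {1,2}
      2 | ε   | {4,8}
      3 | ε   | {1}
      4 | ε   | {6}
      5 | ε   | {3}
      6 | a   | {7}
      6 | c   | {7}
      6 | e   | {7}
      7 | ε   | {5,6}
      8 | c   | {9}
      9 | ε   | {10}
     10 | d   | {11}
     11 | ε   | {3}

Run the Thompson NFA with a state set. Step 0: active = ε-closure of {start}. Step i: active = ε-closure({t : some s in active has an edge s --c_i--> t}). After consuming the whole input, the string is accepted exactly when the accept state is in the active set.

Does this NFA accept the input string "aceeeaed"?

Answer: REJECT

Trace:
initial (ε-close {0}): {0,1,2,4,6,8}
'a' @ 1: {1,3,5,6,7}  ✓accept
'c' @ 2: {1,3,5,6,7}  ✓accept
'e' @ 3: {1,3,5,6,7}  ✓accept
'e' @ 4: {1,3,5,6,7}  ✓accept
'e' @ 5: {1,3,5,6,7}  ✓accept
'a' @ 6: {1,3,5,6,7}  ✓accept
'e' @ 7: {1,3,5,6,7}  ✓accept
'd' @ 8: {}  — no active states
after full input: {}  (accept=1 not in)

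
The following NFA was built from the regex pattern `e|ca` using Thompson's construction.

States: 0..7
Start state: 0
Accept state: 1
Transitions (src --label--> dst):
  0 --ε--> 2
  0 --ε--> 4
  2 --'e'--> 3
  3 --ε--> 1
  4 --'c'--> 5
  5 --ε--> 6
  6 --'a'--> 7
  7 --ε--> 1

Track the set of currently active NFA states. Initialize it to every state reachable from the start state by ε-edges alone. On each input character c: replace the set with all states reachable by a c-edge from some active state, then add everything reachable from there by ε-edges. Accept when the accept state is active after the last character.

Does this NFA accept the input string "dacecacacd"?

Answer: REJECT

Steps:
start: ε-closure({0}) = {0,2,4}
'd' @ 1: {}  — no active states
rest 'acecacacd' ignored (set empty)
after full input: {}  (accept=1 not in)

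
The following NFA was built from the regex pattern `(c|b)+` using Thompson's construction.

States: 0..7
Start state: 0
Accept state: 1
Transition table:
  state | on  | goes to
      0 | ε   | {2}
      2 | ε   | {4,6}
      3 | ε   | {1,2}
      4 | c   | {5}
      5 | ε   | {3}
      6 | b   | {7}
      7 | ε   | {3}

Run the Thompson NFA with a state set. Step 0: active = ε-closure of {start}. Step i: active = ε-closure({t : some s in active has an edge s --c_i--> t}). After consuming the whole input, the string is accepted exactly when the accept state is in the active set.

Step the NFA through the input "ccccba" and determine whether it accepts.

Answer: REJECT

Steps:
start: ε-closure({0}) = {0,2,4,6}
'c' @ 1: {1,2,3,4,5,6}  (accept∈set)
'c' @ 2: {1,2,3,4,5,6}  (accept∈set)
'c' @ 3: {1,2,3,4,5,6}  (accept∈set)
'c' @ 4: {1,2,3,4,5,6}  (accept∈set)
'b' @ 5: {1,2,3,4,6,7}  (accept∈set)
'a' @ 6: {}  — state set empty
final: {}; accept 1 not in set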